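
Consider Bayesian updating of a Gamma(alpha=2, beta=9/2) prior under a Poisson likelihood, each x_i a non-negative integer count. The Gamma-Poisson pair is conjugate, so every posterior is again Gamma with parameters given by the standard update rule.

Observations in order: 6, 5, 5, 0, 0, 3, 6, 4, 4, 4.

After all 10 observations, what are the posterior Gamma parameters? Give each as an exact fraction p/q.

obs 1: x=6 → posterior Gamma(8, 11/2)
obs 2: x=5 → posterior Gamma(13, 13/2)
obs 3: x=5 → posterior Gamma(18, 15/2)
obs 4: x=0 → posterior Gamma(18, 17/2)
obs 5: x=0 → posterior Gamma(18, 19/2)
obs 6: x=3 → posterior Gamma(21, 21/2)
obs 7: x=6 → posterior Gamma(27, 23/2)
obs 8: x=4 → posterior Gamma(31, 25/2)
obs 9: x=4 → posterior Gamma(35, 27/2)
obs 10: x=4 → posterior Gamma(39, 29/2)

alpha=39, beta=29/2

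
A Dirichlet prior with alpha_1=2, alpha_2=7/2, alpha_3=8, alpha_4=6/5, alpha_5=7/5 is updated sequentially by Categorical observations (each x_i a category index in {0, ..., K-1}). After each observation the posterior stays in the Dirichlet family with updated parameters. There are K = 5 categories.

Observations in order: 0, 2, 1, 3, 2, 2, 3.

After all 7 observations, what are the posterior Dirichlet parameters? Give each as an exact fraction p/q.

alpha_1=3, alpha_2=9/2, alpha_3=11, alpha_4=16/5, alpha_5=7/5

obs 1: x=0 → posterior Dirichlet(3, 7/2, 8, 6/5, 7/5)
obs 2: x=2 → posterior Dirichlet(3, 7/2, 9, 6/5, 7/5)
obs 3: x=1 → posterior Dirichlet(3, 9/2, 9, 6/5, 7/5)
obs 4: x=3 → posterior Dirichlet(3, 9/2, 9, 11/5, 7/5)
obs 5: x=2 → posterior Dirichlet(3, 9/2, 10, 11/5, 7/5)
obs 6: x=2 → posterior Dirichlet(3, 9/2, 11, 11/5, 7/5)
obs 7: x=3 → posterior Dirichlet(3, 9/2, 11, 16/5, 7/5)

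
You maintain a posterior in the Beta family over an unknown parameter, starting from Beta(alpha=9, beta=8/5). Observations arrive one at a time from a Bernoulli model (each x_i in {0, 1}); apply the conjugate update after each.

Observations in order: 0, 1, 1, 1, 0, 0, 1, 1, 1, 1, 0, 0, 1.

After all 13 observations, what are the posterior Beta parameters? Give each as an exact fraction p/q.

alpha=17, beta=33/5

obs 1: x=0 → posterior Beta(9, 13/5)
obs 2: x=1 → posterior Beta(10, 13/5)
obs 3: x=1 → posterior Beta(11, 13/5)
obs 4: x=1 → posterior Beta(12, 13/5)
obs 5: x=0 → posterior Beta(12, 18/5)
obs 6: x=0 → posterior Beta(12, 23/5)
obs 7: x=1 → posterior Beta(13, 23/5)
obs 8: x=1 → posterior Beta(14, 23/5)
obs 9: x=1 → posterior Beta(15, 23/5)
obs 10: x=1 → posterior Beta(16, 23/5)
obs 11: x=0 → posterior Beta(16, 28/5)
obs 12: x=0 → posterior Beta(16, 33/5)
obs 13: x=1 → posterior Beta(17, 33/5)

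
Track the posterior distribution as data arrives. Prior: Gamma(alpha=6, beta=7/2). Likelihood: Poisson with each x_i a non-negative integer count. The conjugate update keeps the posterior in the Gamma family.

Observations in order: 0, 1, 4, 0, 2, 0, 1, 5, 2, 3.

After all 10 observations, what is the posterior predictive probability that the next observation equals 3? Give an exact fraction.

obs 1: x=0 → posterior Gamma(6, 9/2)
obs 2: x=1 → posterior Gamma(7, 11/2)
obs 3: x=4 → posterior Gamma(11, 13/2)
obs 4: x=0 → posterior Gamma(11, 15/2)
obs 5: x=2 → posterior Gamma(13, 17/2)
obs 6: x=0 → posterior Gamma(13, 19/2)
obs 7: x=1 → posterior Gamma(14, 21/2)
obs 8: x=5 → posterior Gamma(19, 23/2)
obs 9: x=2 → posterior Gamma(21, 25/2)
obs 10: x=3 → posterior Gamma(24, 27/2)

468590710534734827766275075795270932800/3053134545970524535745336759489912159909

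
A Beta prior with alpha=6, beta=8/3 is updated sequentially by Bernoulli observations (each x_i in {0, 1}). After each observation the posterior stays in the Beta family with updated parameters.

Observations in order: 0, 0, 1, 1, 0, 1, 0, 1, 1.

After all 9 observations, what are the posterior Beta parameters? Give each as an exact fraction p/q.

obs 1: x=0 → posterior Beta(6, 11/3)
obs 2: x=0 → posterior Beta(6, 14/3)
obs 3: x=1 → posterior Beta(7, 14/3)
obs 4: x=1 → posterior Beta(8, 14/3)
obs 5: x=0 → posterior Beta(8, 17/3)
obs 6: x=1 → posterior Beta(9, 17/3)
obs 7: x=0 → posterior Beta(9, 20/3)
obs 8: x=1 → posterior Beta(10, 20/3)
obs 9: x=1 → posterior Beta(11, 20/3)

alpha=11, beta=20/3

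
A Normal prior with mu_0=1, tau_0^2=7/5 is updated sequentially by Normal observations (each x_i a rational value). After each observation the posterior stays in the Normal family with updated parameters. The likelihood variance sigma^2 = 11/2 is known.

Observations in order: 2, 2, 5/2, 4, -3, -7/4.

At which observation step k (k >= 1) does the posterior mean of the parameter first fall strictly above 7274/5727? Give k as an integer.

obs 1: x=2 → posterior Normal(83/69, 77/69)
obs 2: x=2 → posterior Normal(111/83, 77/83)
obs 3: x=5/2 → posterior Normal(146/97, 77/97)
obs 4: x=4 → posterior Normal(202/111, 77/111)
obs 5: x=-3 → posterior Normal(32/25, 77/125)
obs 6: x=-7/4 → posterior Normal(271/278, 77/139)

k = 2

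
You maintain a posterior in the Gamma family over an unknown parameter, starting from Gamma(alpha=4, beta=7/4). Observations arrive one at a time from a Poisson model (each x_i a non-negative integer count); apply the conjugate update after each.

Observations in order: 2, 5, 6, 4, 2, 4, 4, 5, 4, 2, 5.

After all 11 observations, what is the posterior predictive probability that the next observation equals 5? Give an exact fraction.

obs 1: x=2 → posterior Gamma(6, 11/4)
obs 2: x=5 → posterior Gamma(11, 15/4)
obs 3: x=6 → posterior Gamma(17, 19/4)
obs 4: x=4 → posterior Gamma(21, 23/4)
obs 5: x=2 → posterior Gamma(23, 27/4)
obs 6: x=4 → posterior Gamma(27, 31/4)
obs 7: x=4 → posterior Gamma(31, 35/4)
obs 8: x=5 → posterior Gamma(36, 39/4)
obs 9: x=4 → posterior Gamma(40, 43/4)
obs 10: x=2 → posterior Gamma(42, 47/4)
obs 11: x=5 → posterior Gamma(47, 51/4)

86700647047912699006692959386161680515553629583737683297297139240198459918362464213004288/630797334297522973458900264579856407847950397702822265433297843628679402172565460205078125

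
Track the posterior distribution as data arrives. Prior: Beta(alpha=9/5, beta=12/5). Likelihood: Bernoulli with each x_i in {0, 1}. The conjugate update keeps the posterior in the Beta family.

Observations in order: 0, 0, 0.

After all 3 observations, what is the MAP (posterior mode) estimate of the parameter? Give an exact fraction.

2/13

obs 1: x=0 → posterior Beta(9/5, 17/5)
obs 2: x=0 → posterior Beta(9/5, 22/5)
obs 3: x=0 → posterior Beta(9/5, 27/5)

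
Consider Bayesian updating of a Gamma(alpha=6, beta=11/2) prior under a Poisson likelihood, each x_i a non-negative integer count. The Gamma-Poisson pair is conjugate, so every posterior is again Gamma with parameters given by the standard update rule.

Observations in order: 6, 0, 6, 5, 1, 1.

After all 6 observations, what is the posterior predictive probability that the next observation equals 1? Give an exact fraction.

22091535143839090932347624819379886/88817841970012523233890533447265625

obs 1: x=6 → posterior Gamma(12, 13/2)
obs 2: x=0 → posterior Gamma(12, 15/2)
obs 3: x=6 → posterior Gamma(18, 17/2)
obs 4: x=5 → posterior Gamma(23, 19/2)
obs 5: x=1 → posterior Gamma(24, 21/2)
obs 6: x=1 → posterior Gamma(25, 23/2)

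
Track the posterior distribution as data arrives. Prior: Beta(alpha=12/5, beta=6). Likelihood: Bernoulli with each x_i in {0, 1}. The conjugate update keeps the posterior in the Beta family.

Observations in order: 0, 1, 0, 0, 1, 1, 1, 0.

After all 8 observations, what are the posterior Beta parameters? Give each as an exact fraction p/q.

obs 1: x=0 → posterior Beta(12/5, 7)
obs 2: x=1 → posterior Beta(17/5, 7)
obs 3: x=0 → posterior Beta(17/5, 8)
obs 4: x=0 → posterior Beta(17/5, 9)
obs 5: x=1 → posterior Beta(22/5, 9)
obs 6: x=1 → posterior Beta(27/5, 9)
obs 7: x=1 → posterior Beta(32/5, 9)
obs 8: x=0 → posterior Beta(32/5, 10)

alpha=32/5, beta=10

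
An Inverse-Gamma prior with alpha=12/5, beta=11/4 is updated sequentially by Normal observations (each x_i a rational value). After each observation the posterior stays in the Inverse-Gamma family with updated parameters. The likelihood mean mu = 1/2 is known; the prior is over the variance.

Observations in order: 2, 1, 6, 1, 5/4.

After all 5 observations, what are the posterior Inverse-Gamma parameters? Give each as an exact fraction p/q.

obs 1: x=2 → posterior Inverse-Gamma(29/10, 31/8)
obs 2: x=1 → posterior Inverse-Gamma(17/5, 4)
obs 3: x=6 → posterior Inverse-Gamma(39/10, 153/8)
obs 4: x=1 → posterior Inverse-Gamma(22/5, 77/4)
obs 5: x=5/4 → posterior Inverse-Gamma(49/10, 625/32)

alpha=49/10, beta=625/32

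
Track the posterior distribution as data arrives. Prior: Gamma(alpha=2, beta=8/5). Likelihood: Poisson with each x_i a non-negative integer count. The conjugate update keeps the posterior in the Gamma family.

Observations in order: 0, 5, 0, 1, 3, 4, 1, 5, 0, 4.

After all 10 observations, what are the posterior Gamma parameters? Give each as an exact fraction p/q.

obs 1: x=0 → posterior Gamma(2, 13/5)
obs 2: x=5 → posterior Gamma(7, 18/5)
obs 3: x=0 → posterior Gamma(7, 23/5)
obs 4: x=1 → posterior Gamma(8, 28/5)
obs 5: x=3 → posterior Gamma(11, 33/5)
obs 6: x=4 → posterior Gamma(15, 38/5)
obs 7: x=1 → posterior Gamma(16, 43/5)
obs 8: x=5 → posterior Gamma(21, 48/5)
obs 9: x=0 → posterior Gamma(21, 53/5)
obs 10: x=4 → posterior Gamma(25, 58/5)

alpha=25, beta=58/5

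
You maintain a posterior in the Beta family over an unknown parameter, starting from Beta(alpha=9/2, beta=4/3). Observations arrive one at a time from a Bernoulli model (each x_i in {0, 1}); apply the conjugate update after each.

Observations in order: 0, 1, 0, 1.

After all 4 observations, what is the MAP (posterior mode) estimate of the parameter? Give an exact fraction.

33/47

obs 1: x=0 → posterior Beta(9/2, 7/3)
obs 2: x=1 → posterior Beta(11/2, 7/3)
obs 3: x=0 → posterior Beta(11/2, 10/3)
obs 4: x=1 → posterior Beta(13/2, 10/3)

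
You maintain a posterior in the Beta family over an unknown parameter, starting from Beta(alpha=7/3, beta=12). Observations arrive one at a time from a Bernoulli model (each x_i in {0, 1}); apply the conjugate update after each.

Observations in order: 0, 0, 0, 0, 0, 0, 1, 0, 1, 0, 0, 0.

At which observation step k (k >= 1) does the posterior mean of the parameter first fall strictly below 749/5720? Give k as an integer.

obs 1: x=0 → posterior Beta(7/3, 13)
obs 2: x=0 → posterior Beta(7/3, 14)
obs 3: x=0 → posterior Beta(7/3, 15)
obs 4: x=0 → posterior Beta(7/3, 16)
obs 5: x=0 → posterior Beta(7/3, 17)
obs 6: x=0 → posterior Beta(7/3, 18)
obs 7: x=1 → posterior Beta(10/3, 18)
obs 8: x=0 → posterior Beta(10/3, 19)
obs 9: x=1 → posterior Beta(13/3, 19)
obs 10: x=0 → posterior Beta(13/3, 20)
obs 11: x=0 → posterior Beta(13/3, 21)
obs 12: x=0 → posterior Beta(13/3, 22)

k = 4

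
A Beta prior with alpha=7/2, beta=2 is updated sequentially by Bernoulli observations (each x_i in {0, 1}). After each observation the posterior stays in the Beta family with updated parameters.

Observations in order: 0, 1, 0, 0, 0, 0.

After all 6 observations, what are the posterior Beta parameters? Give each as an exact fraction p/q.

alpha=9/2, beta=7

obs 1: x=0 → posterior Beta(7/2, 3)
obs 2: x=1 → posterior Beta(9/2, 3)
obs 3: x=0 → posterior Beta(9/2, 4)
obs 4: x=0 → posterior Beta(9/2, 5)
obs 5: x=0 → posterior Beta(9/2, 6)
obs 6: x=0 → posterior Beta(9/2, 7)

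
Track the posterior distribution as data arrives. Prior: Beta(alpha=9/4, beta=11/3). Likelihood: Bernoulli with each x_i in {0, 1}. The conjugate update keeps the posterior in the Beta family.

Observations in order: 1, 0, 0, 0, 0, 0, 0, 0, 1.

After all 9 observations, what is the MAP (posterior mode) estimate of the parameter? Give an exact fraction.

39/155

obs 1: x=1 → posterior Beta(13/4, 11/3)
obs 2: x=0 → posterior Beta(13/4, 14/3)
obs 3: x=0 → posterior Beta(13/4, 17/3)
obs 4: x=0 → posterior Beta(13/4, 20/3)
obs 5: x=0 → posterior Beta(13/4, 23/3)
obs 6: x=0 → posterior Beta(13/4, 26/3)
obs 7: x=0 → posterior Beta(13/4, 29/3)
obs 8: x=0 → posterior Beta(13/4, 32/3)
obs 9: x=1 → posterior Beta(17/4, 32/3)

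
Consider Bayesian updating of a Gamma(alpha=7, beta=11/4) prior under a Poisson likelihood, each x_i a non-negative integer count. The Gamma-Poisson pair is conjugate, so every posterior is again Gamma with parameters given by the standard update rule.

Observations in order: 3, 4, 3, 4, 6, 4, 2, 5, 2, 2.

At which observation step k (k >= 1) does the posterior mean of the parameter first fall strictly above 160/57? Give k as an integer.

k = 2

obs 1: x=3 → posterior Gamma(10, 15/4)
obs 2: x=4 → posterior Gamma(14, 19/4)
obs 3: x=3 → posterior Gamma(17, 23/4)
obs 4: x=4 → posterior Gamma(21, 27/4)
obs 5: x=6 → posterior Gamma(27, 31/4)
obs 6: x=4 → posterior Gamma(31, 35/4)
obs 7: x=2 → posterior Gamma(33, 39/4)
obs 8: x=5 → posterior Gamma(38, 43/4)
obs 9: x=2 → posterior Gamma(40, 47/4)
obs 10: x=2 → posterior Gamma(42, 51/4)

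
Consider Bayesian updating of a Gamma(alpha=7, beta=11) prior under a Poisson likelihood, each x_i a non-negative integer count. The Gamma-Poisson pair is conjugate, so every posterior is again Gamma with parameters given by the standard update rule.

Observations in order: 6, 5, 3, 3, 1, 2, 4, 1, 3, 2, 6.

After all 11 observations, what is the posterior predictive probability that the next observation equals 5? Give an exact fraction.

353391035680714900173907199371459339066425069086802851622027264/10027860709531471276608129612323653414238264145365258534666014247

obs 1: x=6 → posterior Gamma(13, 12)
obs 2: x=5 → posterior Gamma(18, 13)
obs 3: x=3 → posterior Gamma(21, 14)
obs 4: x=3 → posterior Gamma(24, 15)
obs 5: x=1 → posterior Gamma(25, 16)
obs 6: x=2 → posterior Gamma(27, 17)
obs 7: x=4 → posterior Gamma(31, 18)
obs 8: x=1 → posterior Gamma(32, 19)
obs 9: x=3 → posterior Gamma(35, 20)
obs 10: x=2 → posterior Gamma(37, 21)
obs 11: x=6 → posterior Gamma(43, 22)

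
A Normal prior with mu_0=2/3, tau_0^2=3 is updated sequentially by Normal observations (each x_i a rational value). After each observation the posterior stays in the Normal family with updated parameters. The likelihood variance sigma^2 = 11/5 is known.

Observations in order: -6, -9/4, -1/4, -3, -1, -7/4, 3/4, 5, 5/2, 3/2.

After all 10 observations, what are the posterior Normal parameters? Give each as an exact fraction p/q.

obs 1: x=-6 → posterior Normal(-124/39, 33/26)
obs 2: x=-9/4 → posterior Normal(-1397/492, 33/41)
obs 3: x=-1/4 → posterior Normal(-103/48, 33/56)
obs 4: x=-3 → posterior Normal(-991/426, 33/71)
obs 5: x=-1 → posterior Normal(-1081/516, 33/86)
obs 6: x=-7/4 → posterior Normal(-2477/1212, 33/101)
obs 7: x=3/4 → posterior Normal(-1171/696, 33/116)
obs 8: x=5 → posterior Normal(-721/786, 33/131)
obs 9: x=5/2 → posterior Normal(-124/219, 33/146)
obs 10: x=3/2 → posterior Normal(-361/966, 33/161)

mu_0=-361/966, tau_0^2=33/161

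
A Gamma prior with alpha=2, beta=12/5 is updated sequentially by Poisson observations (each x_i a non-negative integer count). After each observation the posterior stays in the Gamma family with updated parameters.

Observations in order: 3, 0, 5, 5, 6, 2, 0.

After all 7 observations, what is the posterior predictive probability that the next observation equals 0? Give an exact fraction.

obs 1: x=3 → posterior Gamma(5, 17/5)
obs 2: x=0 → posterior Gamma(5, 22/5)
obs 3: x=5 → posterior Gamma(10, 27/5)
obs 4: x=5 → posterior Gamma(15, 32/5)
obs 5: x=6 → posterior Gamma(21, 37/5)
obs 6: x=2 → posterior Gamma(23, 42/5)
obs 7: x=0 → posterior Gamma(23, 47/5)

287243845682065590744605010781602099023/2938169888454847603243483631603792478208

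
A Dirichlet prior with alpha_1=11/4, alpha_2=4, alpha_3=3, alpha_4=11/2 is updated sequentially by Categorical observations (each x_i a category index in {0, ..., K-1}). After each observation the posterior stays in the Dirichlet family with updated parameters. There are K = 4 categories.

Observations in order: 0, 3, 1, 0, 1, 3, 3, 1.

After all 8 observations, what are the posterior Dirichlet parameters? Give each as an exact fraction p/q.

obs 1: x=0 → posterior Dirichlet(15/4, 4, 3, 11/2)
obs 2: x=3 → posterior Dirichlet(15/4, 4, 3, 13/2)
obs 3: x=1 → posterior Dirichlet(15/4, 5, 3, 13/2)
obs 4: x=0 → posterior Dirichlet(19/4, 5, 3, 13/2)
obs 5: x=1 → posterior Dirichlet(19/4, 6, 3, 13/2)
obs 6: x=3 → posterior Dirichlet(19/4, 6, 3, 15/2)
obs 7: x=3 → posterior Dirichlet(19/4, 6, 3, 17/2)
obs 8: x=1 → posterior Dirichlet(19/4, 7, 3, 17/2)

alpha_1=19/4, alpha_2=7, alpha_3=3, alpha_4=17/2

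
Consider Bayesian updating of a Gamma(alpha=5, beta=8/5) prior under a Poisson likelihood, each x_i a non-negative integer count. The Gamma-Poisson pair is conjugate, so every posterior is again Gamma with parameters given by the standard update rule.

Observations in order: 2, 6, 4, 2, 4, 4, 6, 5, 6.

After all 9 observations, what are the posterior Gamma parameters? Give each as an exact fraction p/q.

alpha=44, beta=53/5

obs 1: x=2 → posterior Gamma(7, 13/5)
obs 2: x=6 → posterior Gamma(13, 18/5)
obs 3: x=4 → posterior Gamma(17, 23/5)
obs 4: x=2 → posterior Gamma(19, 28/5)
obs 5: x=4 → posterior Gamma(23, 33/5)
obs 6: x=4 → posterior Gamma(27, 38/5)
obs 7: x=6 → posterior Gamma(33, 43/5)
obs 8: x=5 → posterior Gamma(38, 48/5)
obs 9: x=6 → posterior Gamma(44, 53/5)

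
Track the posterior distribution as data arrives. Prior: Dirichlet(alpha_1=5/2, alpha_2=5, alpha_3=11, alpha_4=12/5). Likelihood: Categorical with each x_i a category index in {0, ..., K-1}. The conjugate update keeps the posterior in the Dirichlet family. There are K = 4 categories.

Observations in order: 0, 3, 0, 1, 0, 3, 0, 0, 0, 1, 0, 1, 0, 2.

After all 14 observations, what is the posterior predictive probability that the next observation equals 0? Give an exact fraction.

105/349

obs 1: x=0 → posterior Dirichlet(7/2, 5, 11, 12/5)
obs 2: x=3 → posterior Dirichlet(7/2, 5, 11, 17/5)
obs 3: x=0 → posterior Dirichlet(9/2, 5, 11, 17/5)
obs 4: x=1 → posterior Dirichlet(9/2, 6, 11, 17/5)
obs 5: x=0 → posterior Dirichlet(11/2, 6, 11, 17/5)
obs 6: x=3 → posterior Dirichlet(11/2, 6, 11, 22/5)
obs 7: x=0 → posterior Dirichlet(13/2, 6, 11, 22/5)
obs 8: x=0 → posterior Dirichlet(15/2, 6, 11, 22/5)
obs 9: x=0 → posterior Dirichlet(17/2, 6, 11, 22/5)
obs 10: x=1 → posterior Dirichlet(17/2, 7, 11, 22/5)
obs 11: x=0 → posterior Dirichlet(19/2, 7, 11, 22/5)
obs 12: x=1 → posterior Dirichlet(19/2, 8, 11, 22/5)
obs 13: x=0 → posterior Dirichlet(21/2, 8, 11, 22/5)
obs 14: x=2 → posterior Dirichlet(21/2, 8, 12, 22/5)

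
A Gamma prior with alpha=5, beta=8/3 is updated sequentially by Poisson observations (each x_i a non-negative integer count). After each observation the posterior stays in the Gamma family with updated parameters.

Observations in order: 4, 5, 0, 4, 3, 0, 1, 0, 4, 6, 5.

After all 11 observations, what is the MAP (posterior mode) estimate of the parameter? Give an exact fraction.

108/41

obs 1: x=4 → posterior Gamma(9, 11/3)
obs 2: x=5 → posterior Gamma(14, 14/3)
obs 3: x=0 → posterior Gamma(14, 17/3)
obs 4: x=4 → posterior Gamma(18, 20/3)
obs 5: x=3 → posterior Gamma(21, 23/3)
obs 6: x=0 → posterior Gamma(21, 26/3)
obs 7: x=1 → posterior Gamma(22, 29/3)
obs 8: x=0 → posterior Gamma(22, 32/3)
obs 9: x=4 → posterior Gamma(26, 35/3)
obs 10: x=6 → posterior Gamma(32, 38/3)
obs 11: x=5 → posterior Gamma(37, 41/3)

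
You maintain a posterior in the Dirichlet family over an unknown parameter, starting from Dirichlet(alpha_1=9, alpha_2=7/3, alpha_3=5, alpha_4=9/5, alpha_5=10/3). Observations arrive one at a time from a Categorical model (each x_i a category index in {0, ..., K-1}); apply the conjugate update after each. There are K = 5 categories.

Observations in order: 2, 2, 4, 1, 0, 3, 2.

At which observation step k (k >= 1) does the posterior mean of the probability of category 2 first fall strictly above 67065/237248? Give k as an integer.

k = 2

obs 1: x=2 → posterior Dirichlet(9, 7/3, 6, 9/5, 10/3)
obs 2: x=2 → posterior Dirichlet(9, 7/3, 7, 9/5, 10/3)
obs 3: x=4 → posterior Dirichlet(9, 7/3, 7, 9/5, 13/3)
obs 4: x=1 → posterior Dirichlet(9, 10/3, 7, 9/5, 13/3)
obs 5: x=0 → posterior Dirichlet(10, 10/3, 7, 9/5, 13/3)
obs 6: x=3 → posterior Dirichlet(10, 10/3, 7, 14/5, 13/3)
obs 7: x=2 → posterior Dirichlet(10, 10/3, 8, 14/5, 13/3)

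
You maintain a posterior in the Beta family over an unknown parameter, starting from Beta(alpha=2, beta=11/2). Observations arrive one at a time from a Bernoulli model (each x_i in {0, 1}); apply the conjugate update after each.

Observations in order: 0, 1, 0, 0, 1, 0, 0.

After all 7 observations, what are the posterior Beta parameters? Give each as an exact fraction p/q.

alpha=4, beta=21/2

obs 1: x=0 → posterior Beta(2, 13/2)
obs 2: x=1 → posterior Beta(3, 13/2)
obs 3: x=0 → posterior Beta(3, 15/2)
obs 4: x=0 → posterior Beta(3, 17/2)
obs 5: x=1 → posterior Beta(4, 17/2)
obs 6: x=0 → posterior Beta(4, 19/2)
obs 7: x=0 → posterior Beta(4, 21/2)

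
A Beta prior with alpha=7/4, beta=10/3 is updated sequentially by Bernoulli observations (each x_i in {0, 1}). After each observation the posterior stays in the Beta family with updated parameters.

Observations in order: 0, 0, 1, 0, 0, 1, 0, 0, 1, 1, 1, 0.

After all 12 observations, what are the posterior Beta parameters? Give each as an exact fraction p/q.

obs 1: x=0 → posterior Beta(7/4, 13/3)
obs 2: x=0 → posterior Beta(7/4, 16/3)
obs 3: x=1 → posterior Beta(11/4, 16/3)
obs 4: x=0 → posterior Beta(11/4, 19/3)
obs 5: x=0 → posterior Beta(11/4, 22/3)
obs 6: x=1 → posterior Beta(15/4, 22/3)
obs 7: x=0 → posterior Beta(15/4, 25/3)
obs 8: x=0 → posterior Beta(15/4, 28/3)
obs 9: x=1 → posterior Beta(19/4, 28/3)
obs 10: x=1 → posterior Beta(23/4, 28/3)
obs 11: x=1 → posterior Beta(27/4, 28/3)
obs 12: x=0 → posterior Beta(27/4, 31/3)

alpha=27/4, beta=31/3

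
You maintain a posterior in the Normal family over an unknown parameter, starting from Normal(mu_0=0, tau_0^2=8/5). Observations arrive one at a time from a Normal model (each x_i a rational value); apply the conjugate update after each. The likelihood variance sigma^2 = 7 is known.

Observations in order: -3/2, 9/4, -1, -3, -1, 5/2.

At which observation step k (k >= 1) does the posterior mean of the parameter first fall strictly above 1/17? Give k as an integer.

obs 1: x=-3/2 → posterior Normal(-12/43, 56/43)
obs 2: x=9/4 → posterior Normal(2/17, 56/51)
obs 3: x=-1 → posterior Normal(-2/59, 56/59)
obs 4: x=-3 → posterior Normal(-26/67, 56/67)
obs 5: x=-1 → posterior Normal(-34/75, 56/75)
obs 6: x=5/2 → posterior Normal(-14/83, 56/83)

k = 2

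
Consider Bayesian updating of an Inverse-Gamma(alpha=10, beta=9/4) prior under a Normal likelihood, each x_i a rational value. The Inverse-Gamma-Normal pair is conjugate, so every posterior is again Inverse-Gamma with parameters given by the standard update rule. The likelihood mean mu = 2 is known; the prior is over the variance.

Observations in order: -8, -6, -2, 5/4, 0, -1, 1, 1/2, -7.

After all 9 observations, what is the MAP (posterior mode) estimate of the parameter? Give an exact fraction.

4517/496

obs 1: x=-8 → posterior Inverse-Gamma(21/2, 209/4)
obs 2: x=-6 → posterior Inverse-Gamma(11, 337/4)
obs 3: x=-2 → posterior Inverse-Gamma(23/2, 369/4)
obs 4: x=5/4 → posterior Inverse-Gamma(12, 2961/32)
obs 5: x=0 → posterior Inverse-Gamma(25/2, 3025/32)
obs 6: x=-1 → posterior Inverse-Gamma(13, 3169/32)
obs 7: x=1 → posterior Inverse-Gamma(27/2, 3185/32)
obs 8: x=1/2 → posterior Inverse-Gamma(14, 3221/32)
obs 9: x=-7 → posterior Inverse-Gamma(29/2, 4517/32)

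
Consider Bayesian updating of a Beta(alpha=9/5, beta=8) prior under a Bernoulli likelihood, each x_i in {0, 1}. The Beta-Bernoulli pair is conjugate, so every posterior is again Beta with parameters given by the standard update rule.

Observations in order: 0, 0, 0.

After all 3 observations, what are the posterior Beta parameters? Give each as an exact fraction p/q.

alpha=9/5, beta=11

obs 1: x=0 → posterior Beta(9/5, 9)
obs 2: x=0 → posterior Beta(9/5, 10)
obs 3: x=0 → posterior Beta(9/5, 11)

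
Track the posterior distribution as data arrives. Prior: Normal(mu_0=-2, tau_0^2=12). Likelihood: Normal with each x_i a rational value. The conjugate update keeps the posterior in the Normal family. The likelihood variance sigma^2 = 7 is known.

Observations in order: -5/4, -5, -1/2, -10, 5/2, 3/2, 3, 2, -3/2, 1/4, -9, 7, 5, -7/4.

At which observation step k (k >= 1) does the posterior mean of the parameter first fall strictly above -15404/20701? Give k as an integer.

k = 13

obs 1: x=-5/4 → posterior Normal(-29/19, 84/19)
obs 2: x=-5 → posterior Normal(-89/31, 84/31)
obs 3: x=-1/2 → posterior Normal(-95/43, 84/43)
obs 4: x=-10 → posterior Normal(-43/11, 84/55)
obs 5: x=5/2 → posterior Normal(-185/67, 84/67)
obs 6: x=3/2 → posterior Normal(-167/79, 84/79)
obs 7: x=3 → posterior Normal(-131/91, 12/13)
obs 8: x=2 → posterior Normal(-107/103, 84/103)
obs 9: x=-3/2 → posterior Normal(-25/23, 84/115)
obs 10: x=1/4 → posterior Normal(-122/127, 84/127)
obs 11: x=-9 → posterior Normal(-230/139, 84/139)
obs 12: x=7 → posterior Normal(-146/151, 84/151)
obs 13: x=5 → posterior Normal(-86/163, 84/163)
obs 14: x=-7/4 → posterior Normal(-107/175, 12/25)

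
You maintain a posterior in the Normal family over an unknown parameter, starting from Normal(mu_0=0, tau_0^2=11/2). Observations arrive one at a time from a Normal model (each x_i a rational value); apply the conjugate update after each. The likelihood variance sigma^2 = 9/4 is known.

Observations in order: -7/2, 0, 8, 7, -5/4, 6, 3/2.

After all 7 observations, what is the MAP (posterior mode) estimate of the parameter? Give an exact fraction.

781/326

obs 1: x=-7/2 → posterior Normal(-77/31, 99/62)
obs 2: x=0 → posterior Normal(-77/53, 99/106)
obs 3: x=8 → posterior Normal(33/25, 33/50)
obs 4: x=7 → posterior Normal(253/97, 99/194)
obs 5: x=-5/4 → posterior Normal(451/238, 99/238)
obs 6: x=6 → posterior Normal(715/282, 33/94)
obs 7: x=3/2 → posterior Normal(781/326, 99/326)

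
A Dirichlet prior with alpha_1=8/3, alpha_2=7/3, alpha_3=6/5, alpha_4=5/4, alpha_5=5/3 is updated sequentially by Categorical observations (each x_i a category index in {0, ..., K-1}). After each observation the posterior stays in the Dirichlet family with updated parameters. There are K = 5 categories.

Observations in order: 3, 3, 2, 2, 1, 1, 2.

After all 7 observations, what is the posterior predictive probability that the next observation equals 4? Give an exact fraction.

100/967

obs 1: x=3 → posterior Dirichlet(8/3, 7/3, 6/5, 9/4, 5/3)
obs 2: x=3 → posterior Dirichlet(8/3, 7/3, 6/5, 13/4, 5/3)
obs 3: x=2 → posterior Dirichlet(8/3, 7/3, 11/5, 13/4, 5/3)
obs 4: x=2 → posterior Dirichlet(8/3, 7/3, 16/5, 13/4, 5/3)
obs 5: x=1 → posterior Dirichlet(8/3, 10/3, 16/5, 13/4, 5/3)
obs 6: x=1 → posterior Dirichlet(8/3, 13/3, 16/5, 13/4, 5/3)
obs 7: x=2 → posterior Dirichlet(8/3, 13/3, 21/5, 13/4, 5/3)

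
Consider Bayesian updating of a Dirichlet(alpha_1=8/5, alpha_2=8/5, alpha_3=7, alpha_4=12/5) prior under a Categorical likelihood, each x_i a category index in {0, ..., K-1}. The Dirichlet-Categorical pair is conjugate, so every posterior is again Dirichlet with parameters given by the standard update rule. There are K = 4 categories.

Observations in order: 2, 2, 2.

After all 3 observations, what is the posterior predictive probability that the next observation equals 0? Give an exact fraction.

obs 1: x=2 → posterior Dirichlet(8/5, 8/5, 8, 12/5)
obs 2: x=2 → posterior Dirichlet(8/5, 8/5, 9, 12/5)
obs 3: x=2 → posterior Dirichlet(8/5, 8/5, 10, 12/5)

4/39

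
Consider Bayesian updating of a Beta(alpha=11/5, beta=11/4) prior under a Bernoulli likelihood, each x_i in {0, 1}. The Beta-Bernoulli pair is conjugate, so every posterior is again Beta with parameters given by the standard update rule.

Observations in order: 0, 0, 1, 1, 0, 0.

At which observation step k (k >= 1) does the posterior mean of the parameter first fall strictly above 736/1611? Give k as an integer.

obs 1: x=0 → posterior Beta(11/5, 15/4)
obs 2: x=0 → posterior Beta(11/5, 19/4)
obs 3: x=1 → posterior Beta(16/5, 19/4)
obs 4: x=1 → posterior Beta(21/5, 19/4)
obs 5: x=0 → posterior Beta(21/5, 23/4)
obs 6: x=0 → posterior Beta(21/5, 27/4)

k = 4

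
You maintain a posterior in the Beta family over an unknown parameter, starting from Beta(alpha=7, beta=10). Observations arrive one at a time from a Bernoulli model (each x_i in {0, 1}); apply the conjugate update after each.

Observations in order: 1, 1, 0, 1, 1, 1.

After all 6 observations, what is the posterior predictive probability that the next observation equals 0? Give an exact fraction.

11/23

obs 1: x=1 → posterior Beta(8, 10)
obs 2: x=1 → posterior Beta(9, 10)
obs 3: x=0 → posterior Beta(9, 11)
obs 4: x=1 → posterior Beta(10, 11)
obs 5: x=1 → posterior Beta(11, 11)
obs 6: x=1 → posterior Beta(12, 11)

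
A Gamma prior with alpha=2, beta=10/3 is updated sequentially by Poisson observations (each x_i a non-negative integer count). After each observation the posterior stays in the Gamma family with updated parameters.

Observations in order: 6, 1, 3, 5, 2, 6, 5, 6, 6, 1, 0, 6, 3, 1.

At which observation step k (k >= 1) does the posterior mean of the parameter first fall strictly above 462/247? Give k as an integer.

k = 3

obs 1: x=6 → posterior Gamma(8, 13/3)
obs 2: x=1 → posterior Gamma(9, 16/3)
obs 3: x=3 → posterior Gamma(12, 19/3)
obs 4: x=5 → posterior Gamma(17, 22/3)
obs 5: x=2 → posterior Gamma(19, 25/3)
obs 6: x=6 → posterior Gamma(25, 28/3)
obs 7: x=5 → posterior Gamma(30, 31/3)
obs 8: x=6 → posterior Gamma(36, 34/3)
obs 9: x=6 → posterior Gamma(42, 37/3)
obs 10: x=1 → posterior Gamma(43, 40/3)
obs 11: x=0 → posterior Gamma(43, 43/3)
obs 12: x=6 → posterior Gamma(49, 46/3)
obs 13: x=3 → posterior Gamma(52, 49/3)
obs 14: x=1 → posterior Gamma(53, 52/3)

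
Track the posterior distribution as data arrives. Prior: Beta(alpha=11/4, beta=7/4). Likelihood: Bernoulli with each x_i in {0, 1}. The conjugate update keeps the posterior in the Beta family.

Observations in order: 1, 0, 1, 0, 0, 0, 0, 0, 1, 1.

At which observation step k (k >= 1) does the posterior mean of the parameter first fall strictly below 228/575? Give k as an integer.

k = 8

obs 1: x=1 → posterior Beta(15/4, 7/4)
obs 2: x=0 → posterior Beta(15/4, 11/4)
obs 3: x=1 → posterior Beta(19/4, 11/4)
obs 4: x=0 → posterior Beta(19/4, 15/4)
obs 5: x=0 → posterior Beta(19/4, 19/4)
obs 6: x=0 → posterior Beta(19/4, 23/4)
obs 7: x=0 → posterior Beta(19/4, 27/4)
obs 8: x=0 → posterior Beta(19/4, 31/4)
obs 9: x=1 → posterior Beta(23/4, 31/4)
obs 10: x=1 → posterior Beta(27/4, 31/4)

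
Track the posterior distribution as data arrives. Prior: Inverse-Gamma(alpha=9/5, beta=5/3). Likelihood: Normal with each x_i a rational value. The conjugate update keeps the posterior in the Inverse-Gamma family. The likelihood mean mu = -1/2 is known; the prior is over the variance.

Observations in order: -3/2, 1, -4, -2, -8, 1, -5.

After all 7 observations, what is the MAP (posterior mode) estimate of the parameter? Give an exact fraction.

2995/378

obs 1: x=-3/2 → posterior Inverse-Gamma(23/10, 13/6)
obs 2: x=1 → posterior Inverse-Gamma(14/5, 79/24)
obs 3: x=-4 → posterior Inverse-Gamma(33/10, 113/12)
obs 4: x=-2 → posterior Inverse-Gamma(19/5, 253/24)
obs 5: x=-8 → posterior Inverse-Gamma(43/10, 116/3)
obs 6: x=1 → posterior Inverse-Gamma(24/5, 955/24)
obs 7: x=-5 → posterior Inverse-Gamma(53/10, 599/12)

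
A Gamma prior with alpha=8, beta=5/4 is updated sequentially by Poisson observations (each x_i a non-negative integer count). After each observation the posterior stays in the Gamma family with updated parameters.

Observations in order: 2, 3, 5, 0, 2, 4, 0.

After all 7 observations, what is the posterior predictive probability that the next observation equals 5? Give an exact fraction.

obs 1: x=2 → posterior Gamma(10, 9/4)
obs 2: x=3 → posterior Gamma(13, 13/4)
obs 3: x=5 → posterior Gamma(18, 17/4)
obs 4: x=0 → posterior Gamma(18, 21/4)
obs 5: x=2 → posterior Gamma(20, 25/4)
obs 6: x=4 → posterior Gamma(24, 29/4)
obs 7: x=0 → posterior Gamma(24, 33/4)

279962370111872375252769027901155959893893120/3005038205702535458113125346465519808987378677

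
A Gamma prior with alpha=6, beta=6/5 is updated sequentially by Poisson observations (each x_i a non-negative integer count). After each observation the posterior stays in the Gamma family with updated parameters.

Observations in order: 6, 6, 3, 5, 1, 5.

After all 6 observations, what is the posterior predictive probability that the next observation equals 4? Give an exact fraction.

obs 1: x=6 → posterior Gamma(12, 11/5)
obs 2: x=6 → posterior Gamma(18, 16/5)
obs 3: x=3 → posterior Gamma(21, 21/5)
obs 4: x=5 → posterior Gamma(26, 26/5)
obs 5: x=1 → posterior Gamma(27, 31/5)
obs 6: x=5 → posterior Gamma(32, 36/5)

2072810881045800512934160840334418989308861713324441600000/11487323243342943712727117998313670374759563626306467569441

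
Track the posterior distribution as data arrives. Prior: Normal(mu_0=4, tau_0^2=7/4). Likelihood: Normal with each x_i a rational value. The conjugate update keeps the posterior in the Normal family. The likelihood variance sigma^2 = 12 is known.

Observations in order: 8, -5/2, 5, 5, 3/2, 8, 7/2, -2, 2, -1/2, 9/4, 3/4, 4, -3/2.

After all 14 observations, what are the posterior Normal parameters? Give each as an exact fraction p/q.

mu_0=853/292, tau_0^2=42/73

obs 1: x=8 → posterior Normal(248/55, 84/55)
obs 2: x=-5/2 → posterior Normal(461/124, 42/31)
obs 3: x=5 → posterior Normal(177/46, 28/23)
obs 4: x=5 → posterior Normal(601/152, 21/19)
obs 5: x=3/2 → posterior Normal(311/83, 84/83)
obs 6: x=8 → posterior Normal(367/90, 14/15)
obs 7: x=7/2 → posterior Normal(783/194, 84/97)
obs 8: x=-2 → posterior Normal(755/208, 21/26)
obs 9: x=2 → posterior Normal(261/74, 28/37)
obs 10: x=-1/2 → posterior Normal(194/59, 42/59)
obs 11: x=9/4 → posterior Normal(323/100, 84/125)
obs 12: x=3/4 → posterior Normal(409/132, 7/11)
obs 13: x=4 → posterior Normal(437/139, 84/139)
obs 14: x=-3/2 → posterior Normal(853/292, 42/73)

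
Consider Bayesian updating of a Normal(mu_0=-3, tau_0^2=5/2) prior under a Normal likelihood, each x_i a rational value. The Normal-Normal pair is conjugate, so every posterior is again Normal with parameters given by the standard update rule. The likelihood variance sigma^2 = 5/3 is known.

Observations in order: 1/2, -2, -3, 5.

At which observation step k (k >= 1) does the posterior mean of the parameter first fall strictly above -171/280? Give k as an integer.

obs 1: x=1/2 → posterior Normal(-9/10, 1)
obs 2: x=-2 → posterior Normal(-21/16, 5/8)
obs 3: x=-3 → posterior Normal(-39/22, 5/11)
obs 4: x=5 → posterior Normal(-9/28, 5/14)

k = 4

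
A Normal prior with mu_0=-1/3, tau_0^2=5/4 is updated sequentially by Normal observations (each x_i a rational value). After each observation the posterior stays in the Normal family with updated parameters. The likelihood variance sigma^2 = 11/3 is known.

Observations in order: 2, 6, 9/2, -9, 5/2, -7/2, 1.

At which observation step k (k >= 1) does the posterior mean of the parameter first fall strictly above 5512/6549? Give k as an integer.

k = 2

obs 1: x=2 → posterior Normal(46/177, 55/59)
obs 2: x=6 → posterior Normal(158/111, 55/74)
obs 3: x=9/2 → posterior Normal(1037/534, 55/89)
obs 4: x=-9 → posterior Normal(227/624, 55/104)
obs 5: x=5/2 → posterior Normal(226/357, 55/119)
obs 6: x=-7/2 → posterior Normal(137/804, 55/134)
obs 7: x=1 → posterior Normal(227/894, 55/149)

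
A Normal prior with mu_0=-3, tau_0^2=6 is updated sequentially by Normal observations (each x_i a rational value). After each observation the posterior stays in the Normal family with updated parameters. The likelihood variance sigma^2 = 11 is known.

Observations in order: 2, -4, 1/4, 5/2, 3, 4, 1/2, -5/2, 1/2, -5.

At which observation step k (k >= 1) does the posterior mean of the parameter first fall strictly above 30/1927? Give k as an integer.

obs 1: x=2 → posterior Normal(-21/17, 66/17)
obs 2: x=-4 → posterior Normal(-45/23, 66/23)
obs 3: x=1/4 → posterior Normal(-3/2, 66/29)
obs 4: x=5/2 → posterior Normal(-57/70, 66/35)
obs 5: x=3 → posterior Normal(-21/82, 66/41)
obs 6: x=4 → posterior Normal(27/94, 66/47)
obs 7: x=1/2 → posterior Normal(33/106, 66/53)
obs 8: x=-5/2 → posterior Normal(3/118, 66/59)
obs 9: x=1/2 → posterior Normal(9/130, 66/65)
obs 10: x=-5 → posterior Normal(-51/142, 66/71)

k = 6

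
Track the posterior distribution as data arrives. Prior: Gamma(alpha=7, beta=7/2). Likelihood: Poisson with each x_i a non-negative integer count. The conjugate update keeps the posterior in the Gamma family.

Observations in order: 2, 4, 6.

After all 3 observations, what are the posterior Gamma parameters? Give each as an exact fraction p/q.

alpha=19, beta=13/2

obs 1: x=2 → posterior Gamma(9, 9/2)
obs 2: x=4 → posterior Gamma(13, 11/2)
obs 3: x=6 → posterior Gamma(19, 13/2)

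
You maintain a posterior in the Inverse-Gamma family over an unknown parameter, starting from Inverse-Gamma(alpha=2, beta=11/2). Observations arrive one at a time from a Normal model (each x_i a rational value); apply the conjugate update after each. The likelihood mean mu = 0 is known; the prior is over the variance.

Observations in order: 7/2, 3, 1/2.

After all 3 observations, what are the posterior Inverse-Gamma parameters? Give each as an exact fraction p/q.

alpha=7/2, beta=65/4

obs 1: x=7/2 → posterior Inverse-Gamma(5/2, 93/8)
obs 2: x=3 → posterior Inverse-Gamma(3, 129/8)
obs 3: x=1/2 → posterior Inverse-Gamma(7/2, 65/4)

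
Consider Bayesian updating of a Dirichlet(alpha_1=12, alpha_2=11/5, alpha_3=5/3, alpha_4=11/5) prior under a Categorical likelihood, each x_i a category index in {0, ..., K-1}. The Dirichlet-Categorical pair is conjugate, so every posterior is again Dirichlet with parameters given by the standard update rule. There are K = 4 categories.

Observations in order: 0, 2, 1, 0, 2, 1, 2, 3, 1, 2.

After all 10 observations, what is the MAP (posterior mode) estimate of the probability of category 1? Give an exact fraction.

obs 1: x=0 → posterior Dirichlet(13, 11/5, 5/3, 11/5)
obs 2: x=2 → posterior Dirichlet(13, 11/5, 8/3, 11/5)
obs 3: x=1 → posterior Dirichlet(13, 16/5, 8/3, 11/5)
obs 4: x=0 → posterior Dirichlet(14, 16/5, 8/3, 11/5)
obs 5: x=2 → posterior Dirichlet(14, 16/5, 11/3, 11/5)
obs 6: x=1 → posterior Dirichlet(14, 21/5, 11/3, 11/5)
obs 7: x=2 → posterior Dirichlet(14, 21/5, 14/3, 11/5)
obs 8: x=3 → posterior Dirichlet(14, 21/5, 14/3, 16/5)
obs 9: x=1 → posterior Dirichlet(14, 26/5, 14/3, 16/5)
obs 10: x=2 → posterior Dirichlet(14, 26/5, 17/3, 16/5)

63/361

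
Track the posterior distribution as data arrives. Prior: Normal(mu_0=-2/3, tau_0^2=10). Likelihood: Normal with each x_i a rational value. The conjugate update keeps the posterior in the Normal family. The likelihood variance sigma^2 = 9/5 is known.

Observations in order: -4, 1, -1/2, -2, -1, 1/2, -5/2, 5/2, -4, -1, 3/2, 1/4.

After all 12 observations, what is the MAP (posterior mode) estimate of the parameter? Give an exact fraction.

obs 1: x=-4 → posterior Normal(-206/59, 90/59)
obs 2: x=1 → posterior Normal(-156/109, 90/109)
obs 3: x=-1/2 → posterior Normal(-181/159, 30/53)
obs 4: x=-2 → posterior Normal(-281/209, 90/209)
obs 5: x=-1 → posterior Normal(-331/259, 90/259)
obs 6: x=1/2 → posterior Normal(-102/103, 30/103)
obs 7: x=-5/2 → posterior Normal(-431/359, 90/359)
obs 8: x=5/2 → posterior Normal(-306/409, 90/409)
obs 9: x=-4 → posterior Normal(-506/459, 10/51)
obs 10: x=-1 → posterior Normal(-556/509, 90/509)
obs 11: x=3/2 → posterior Normal(-37/43, 90/559)
obs 12: x=1/4 → posterior Normal(-937/1218, 30/203)

-937/1218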